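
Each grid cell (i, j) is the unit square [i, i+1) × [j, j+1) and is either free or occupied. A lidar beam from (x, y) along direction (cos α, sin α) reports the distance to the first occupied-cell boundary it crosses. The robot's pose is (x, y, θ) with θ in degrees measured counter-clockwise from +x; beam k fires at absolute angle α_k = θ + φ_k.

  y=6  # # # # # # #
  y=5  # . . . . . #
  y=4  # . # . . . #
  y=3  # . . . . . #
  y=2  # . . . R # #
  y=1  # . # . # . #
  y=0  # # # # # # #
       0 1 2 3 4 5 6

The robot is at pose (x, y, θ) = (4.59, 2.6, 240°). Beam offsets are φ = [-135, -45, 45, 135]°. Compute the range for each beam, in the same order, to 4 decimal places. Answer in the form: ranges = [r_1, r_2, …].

ranges = [3.5199, 2.3182, 0.6212, 0.4245]

beam 1: φ=-135°, α=105°
  dir = (cos 105°, sin 105°) = (-0.2588, 0.9659); from cell (4,2)
  next x-line at t=2.2796, next y-line at t=0.4141; Δt_x=3.8637, Δt_y=1.0353
    y: enter (4,3) at t=0.4141
    y: enter (4,4) at t=1.4494
    x: enter (3,4) at t=2.2796
    y: enter (3,5) at t=2.4847
    y: enter (3,6) at t=3.5199 ← occupied
  → r_1 = 3.5199
beam 2: φ=-45°, α=195°
  dir = (cos 195°, sin 195°) = (-0.9659, -0.2588); from cell (4,2)
  next x-line at t=0.6108, next y-line at t=2.3182; Δt_x=1.0353, Δt_y=3.8637
    x: enter (3,2) at t=0.6108
    x: enter (2,2) at t=1.6461
    y: enter (2,1) at t=2.3182 ← occupied
  → r_2 = 2.3182
beam 3: φ=45°, α=285°
  dir = (cos 285°, sin 285°) = (0.2588, -0.9659); from cell (4,2)
  next x-line at t=1.5841, next y-line at t=0.6212; Δt_x=3.8637, Δt_y=1.0353
    y: enter (4,1) at t=0.6212 ← occupied
  → r_3 = 0.6212
beam 4: φ=135°, α=15°
  dir = (cos 15°, sin 15°) = (0.9659, 0.2588); from cell (4,2)
  next x-line at t=0.4245, next y-line at t=1.5455; Δt_x=1.0353, Δt_y=3.8637
    x: enter (5,2) at t=0.4245 ← occupied
  → r_4 = 0.4245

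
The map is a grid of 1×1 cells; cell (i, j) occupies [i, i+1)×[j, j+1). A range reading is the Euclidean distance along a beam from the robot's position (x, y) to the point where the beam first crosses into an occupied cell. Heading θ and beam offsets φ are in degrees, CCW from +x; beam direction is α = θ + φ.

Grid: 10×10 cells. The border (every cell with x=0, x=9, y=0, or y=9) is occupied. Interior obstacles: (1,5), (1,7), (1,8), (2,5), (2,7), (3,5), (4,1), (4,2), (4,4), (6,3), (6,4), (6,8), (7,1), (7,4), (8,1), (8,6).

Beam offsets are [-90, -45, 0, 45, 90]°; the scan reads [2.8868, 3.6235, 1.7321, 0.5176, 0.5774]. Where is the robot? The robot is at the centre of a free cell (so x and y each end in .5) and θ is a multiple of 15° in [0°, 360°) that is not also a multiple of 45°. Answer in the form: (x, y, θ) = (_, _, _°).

Candidates: 48 free-cell centres × 16 headings = 768 poses. Raycast each; keep the one whose scan matches to 4 dp.
  (6.5, 2.5, 60°): beam 1 = 1.0000 ≠ 2.8868 ✗
  (1.5, 1.5, 330°): beam 1 = 0.5774 ≠ 2.8868 ✗
  (5.5, 8.5, 300°): beam 3 = 4.0415 ≠ 1.7321 ✗
  (3.5, 4.5, 345°): beam 1 = 3.6235 ≠ 2.8868 ✗
  …
  (3.5, 4.5, 300°): r_1=2.8868, r_2=3.6235, r_3=1.7321, r_4=0.5176, r_5=0.5774 — all match ✓
No second candidate reproduces the full scan.

(x, y, θ) = (3.5, 4.5, 300°)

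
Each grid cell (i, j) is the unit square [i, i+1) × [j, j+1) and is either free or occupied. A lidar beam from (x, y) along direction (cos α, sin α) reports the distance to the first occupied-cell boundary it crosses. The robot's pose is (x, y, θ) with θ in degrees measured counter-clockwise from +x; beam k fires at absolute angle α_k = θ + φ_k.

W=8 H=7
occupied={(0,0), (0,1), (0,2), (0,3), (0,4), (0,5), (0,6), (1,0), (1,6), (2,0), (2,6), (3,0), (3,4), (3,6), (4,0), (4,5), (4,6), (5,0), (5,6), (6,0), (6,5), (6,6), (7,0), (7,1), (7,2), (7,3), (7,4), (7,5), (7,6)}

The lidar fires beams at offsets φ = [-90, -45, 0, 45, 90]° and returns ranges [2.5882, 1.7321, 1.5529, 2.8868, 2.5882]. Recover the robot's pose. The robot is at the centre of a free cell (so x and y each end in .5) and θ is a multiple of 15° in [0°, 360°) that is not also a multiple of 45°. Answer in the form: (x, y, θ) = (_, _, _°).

(x, y, θ) = (2.5, 3.5, 195°)

The pose lattice has 27·16 = 432 candidates. Test each by forward raycasting.
  (5.5, 3.5, 105°): beam 1 = 1.5529 ≠ 2.5882 ✗
  (4.5, 2.5, 150°): beam 1 = 3.0000 ≠ 2.5882 ✗
  (2.5, 4.5, 285°): beam 1 = 1.5529 ≠ 2.5882 ✗
  …
  (2.5, 3.5, 195°): r_1=2.5882, r_2=1.7321, r_3=1.5529, r_4=2.8868, r_5=2.5882 — all match ✓
Unique over the lattice → pose = (2.5, 3.5, 195°).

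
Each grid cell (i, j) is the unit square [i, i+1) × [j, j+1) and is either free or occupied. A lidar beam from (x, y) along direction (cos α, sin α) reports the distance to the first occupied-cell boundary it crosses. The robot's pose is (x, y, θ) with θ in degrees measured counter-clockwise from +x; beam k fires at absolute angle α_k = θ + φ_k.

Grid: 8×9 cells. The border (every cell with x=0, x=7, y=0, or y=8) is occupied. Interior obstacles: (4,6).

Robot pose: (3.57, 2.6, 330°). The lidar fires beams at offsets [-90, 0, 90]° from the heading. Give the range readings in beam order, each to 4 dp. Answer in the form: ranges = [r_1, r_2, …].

ranges = [1.8475, 3.2000, 6.2354]

beam 1: φ=-90°, α=240°
  cosα=-0.5000 sinα=-0.8660 | (3,2) | tMaxX 1.1400 tMaxY 0.6928 | tΔX 2.0000 tΔY 1.1547
    t=0.6928 [y] (3,1)
    t=1.1400 [x] (2,1)
    t=1.8475 [y] (2,0) — stop
  → r_1 = 1.8475
beam 2: φ=0°, α=330°
  cosα=0.8660 sinα=-0.5000 | (3,2) | tMaxX 0.4965 tMaxY 1.2000 | tΔX 1.1547 tΔY 2.0000
    t=0.4965 [x] (4,2)
    t=1.2000 [y] (4,1)
    t=1.6512 [x] (5,1)
    t=2.8059 [x] (6,1)
    t=3.2000 [y] (6,0) — stop
  → r_2 = 3.2000
beam 3: φ=90°, α=60°
  cosα=0.5000 sinα=0.8660 | (3,2) | tMaxX 0.8600 tMaxY 0.4619 | tΔX 2.0000 tΔY 1.1547
    t=0.4619 [y] (3,3)
    t=0.8600 [x] (4,3)
    t=1.6166 [y] (4,4)
    t=2.7713 [y] (4,5)
    t=2.8600 [x] (5,5)
    t=3.9260 [y] (5,6)
    t=4.8600 [x] (6,6)
    t=5.0807 [y] (6,7)
    t=6.2354 [y] (6,8) — stop
  → r_3 = 6.2354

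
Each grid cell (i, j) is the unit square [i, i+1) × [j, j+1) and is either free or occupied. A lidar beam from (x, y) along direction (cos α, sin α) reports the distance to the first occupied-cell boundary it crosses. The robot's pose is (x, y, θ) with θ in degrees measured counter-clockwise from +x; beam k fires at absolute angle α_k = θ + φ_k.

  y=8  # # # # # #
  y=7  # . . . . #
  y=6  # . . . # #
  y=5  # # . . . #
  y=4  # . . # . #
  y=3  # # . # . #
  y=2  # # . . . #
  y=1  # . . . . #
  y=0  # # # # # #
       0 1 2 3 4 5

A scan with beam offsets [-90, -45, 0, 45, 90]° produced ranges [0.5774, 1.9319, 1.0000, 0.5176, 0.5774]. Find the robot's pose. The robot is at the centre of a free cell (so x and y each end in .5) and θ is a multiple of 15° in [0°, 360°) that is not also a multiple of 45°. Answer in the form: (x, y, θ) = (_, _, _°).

(x, y, θ) = (4.5, 3.5, 120°)

The pose lattice has 22·16 = 352 candidates. Test each by forward raycasting.
  (3.5, 1.5, 210°): beam 1 = 4.0415 ≠ 0.5774 ✗
  (4.5, 7.5, 60°): beam 2 = 0.5176 ≠ 1.9319 ✗
  (4.5, 7.5, 165°): beam 1 = 0.5176 ≠ 0.5774 ✗
  (3.5, 6.5, 285°): beam 1 = 1.9319 ≠ 0.5774 ✗
  (4.5, 7.5, 255°): beam 1 = 1.9319 ≠ 0.5774 ✗
  …
  (4.5, 3.5, 120°): r_1=0.5774, r_2=1.9319, r_3=1.0000, r_4=0.5176, r_5=0.5774 — all match ✓
Only this pose fits every beam.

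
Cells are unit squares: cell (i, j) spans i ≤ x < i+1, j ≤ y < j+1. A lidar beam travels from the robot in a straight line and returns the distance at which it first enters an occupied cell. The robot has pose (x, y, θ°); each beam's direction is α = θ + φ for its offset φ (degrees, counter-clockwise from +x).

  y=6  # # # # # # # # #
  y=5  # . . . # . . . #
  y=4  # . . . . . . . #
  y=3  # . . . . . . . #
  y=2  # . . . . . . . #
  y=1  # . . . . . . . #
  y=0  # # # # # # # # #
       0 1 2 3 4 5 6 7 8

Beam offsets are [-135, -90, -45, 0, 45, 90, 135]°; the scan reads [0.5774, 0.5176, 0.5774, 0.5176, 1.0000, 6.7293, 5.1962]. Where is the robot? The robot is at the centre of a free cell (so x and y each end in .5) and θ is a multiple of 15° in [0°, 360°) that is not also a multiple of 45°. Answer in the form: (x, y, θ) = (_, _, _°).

The pose lattice has 34·16 = 544 candidates. Test each by forward raycasting.
  (3.5, 5.5, 15°): beam 1 = 5.0000 ≠ 0.5774 ✗
  (4.5, 1.5, 120°): beam 1 = 1.9319 ≠ 0.5774 ✗
  (6.5, 2.5, 210°): beam 1 = 3.6235 ≠ 0.5774 ✗
  (1.5, 1.5, 255°): beam 1 = 1.0000 ≠ 0.5774 ✗
  …
  (7.5, 5.5, 105°): r_1=0.5774, r_2=0.5176, r_3=0.5774, r_4=0.5176, r_5=1.0000, r_6=6.7293, r_7=5.1962 — all match ✓
No second candidate reproduces the full scan.

(x, y, θ) = (7.5, 5.5, 105°)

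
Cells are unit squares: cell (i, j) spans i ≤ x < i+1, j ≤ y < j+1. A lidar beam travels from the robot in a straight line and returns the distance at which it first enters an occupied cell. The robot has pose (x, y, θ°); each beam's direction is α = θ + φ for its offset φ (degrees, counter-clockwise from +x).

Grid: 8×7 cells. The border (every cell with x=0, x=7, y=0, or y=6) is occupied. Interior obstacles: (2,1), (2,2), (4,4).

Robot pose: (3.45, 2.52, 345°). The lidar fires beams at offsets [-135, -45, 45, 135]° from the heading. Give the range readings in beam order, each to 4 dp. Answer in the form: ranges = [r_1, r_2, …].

beam 1: φ=-135°, α=210°
  d=(-0.8660,-0.5000)  start (3,2)  tX=0.5196 tY=1.0400  stride 1/|dx|=1.1547 1/|dy|=2.0000
    cross x-line → (2,2), t=0.5196 (wall)
  → r_1 = 0.5196
beam 2: φ=-45°, α=300°
  d=(0.5000,-0.8660)  start (3,2)  tX=1.1000 tY=0.6004  stride 1/|dx|=2.0000 1/|dy|=1.1547
    cross y-line → (3,1), t=0.6004
    cross x-line → (4,1), t=1.1000
    cross y-line → (4,0), t=1.7551 (wall)
  → r_2 = 1.7551
beam 3: φ=45°, α=30°
  d=(0.8660,0.5000)  start (3,2)  tX=0.6351 tY=0.9600  stride 1/|dx|=1.1547 1/|dy|=2.0000
    cross x-line → (4,2), t=0.6351
    cross y-line → (4,3), t=0.9600
    cross x-line → (5,3), t=1.7898
    cross x-line → (6,3), t=2.9445
    cross y-line → (6,4), t=2.9600
    cross x-line → (7,4), t=4.0992 (wall)
  → r_3 = 4.0992
beam 4: φ=135°, α=120°
  d=(-0.5000,0.8660)  start (3,2)  tX=0.9000 tY=0.5543  stride 1/|dx|=2.0000 1/|dy|=1.1547
    cross y-line → (3,3), t=0.5543
    cross x-line → (2,3), t=0.9000
    cross y-line → (2,4), t=1.7090
    cross y-line → (2,5), t=2.8637
    cross x-line → (1,5), t=2.9000
    cross y-line → (1,6), t=4.0184 (wall)
  → r_4 = 4.0184

ranges = [0.5196, 1.7551, 4.0992, 4.0184]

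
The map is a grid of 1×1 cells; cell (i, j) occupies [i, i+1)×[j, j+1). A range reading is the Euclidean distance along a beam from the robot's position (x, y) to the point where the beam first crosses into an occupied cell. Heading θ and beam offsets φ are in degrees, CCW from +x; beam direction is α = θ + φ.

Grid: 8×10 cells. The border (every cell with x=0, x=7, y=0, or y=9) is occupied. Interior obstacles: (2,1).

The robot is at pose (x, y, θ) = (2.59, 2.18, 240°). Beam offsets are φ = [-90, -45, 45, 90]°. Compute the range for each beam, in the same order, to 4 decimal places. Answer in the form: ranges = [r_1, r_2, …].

beam 1: φ=-90°, α=150°
  dir = (cos 150°, sin 150°) = (-0.8660, 0.5000); from cell (2,2)
  next x-line at t=0.6813, next y-line at t=1.6400; Δt_x=1.1547, Δt_y=2.0000
    x: enter (1,2) at t=0.6813
    y: enter (1,3) at t=1.6400
    x: enter (0,3) at t=1.8360 ← occupied
  → r_1 = 1.8360
beam 2: φ=-45°, α=195°
  dir = (cos 195°, sin 195°) = (-0.9659, -0.2588); from cell (2,2)
  next x-line at t=0.6108, next y-line at t=0.6955; Δt_x=1.0353, Δt_y=3.8637
    x: enter (1,2) at t=0.6108
    y: enter (1,1) at t=0.6955
    x: enter (0,1) at t=1.6461 ← occupied
  → r_2 = 1.6461
beam 3: φ=45°, α=285°
  dir = (cos 285°, sin 285°) = (0.2588, -0.9659); from cell (2,2)
  next x-line at t=1.5841, next y-line at t=0.1863; Δt_x=3.8637, Δt_y=1.0353
    y: enter (2,1) at t=0.1863 ← occupied
  → r_3 = 0.1863
beam 4: φ=90°, α=330°
  dir = (cos 330°, sin 330°) = (0.8660, -0.5000); from cell (2,2)
  next x-line at t=0.4734, next y-line at t=0.3600; Δt_x=1.1547, Δt_y=2.0000
    y: enter (2,1) at t=0.3600 ← occupied
  → r_4 = 0.3600

ranges = [1.8360, 1.6461, 0.1863, 0.3600]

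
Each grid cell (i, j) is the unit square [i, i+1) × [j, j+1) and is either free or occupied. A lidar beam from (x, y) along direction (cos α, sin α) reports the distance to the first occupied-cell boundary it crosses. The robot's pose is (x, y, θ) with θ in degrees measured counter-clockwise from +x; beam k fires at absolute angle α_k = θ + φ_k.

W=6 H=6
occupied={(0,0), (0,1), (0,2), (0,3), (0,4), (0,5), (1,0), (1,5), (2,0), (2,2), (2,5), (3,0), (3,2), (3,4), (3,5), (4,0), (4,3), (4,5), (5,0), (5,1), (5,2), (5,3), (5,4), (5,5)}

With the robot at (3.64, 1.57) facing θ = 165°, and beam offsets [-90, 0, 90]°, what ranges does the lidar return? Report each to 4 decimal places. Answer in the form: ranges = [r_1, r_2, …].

ranges = [0.4452, 1.6614, 0.5901]

beam 1: φ=-90°, α=75°
  cosα=0.2588 sinα=0.9659 | (3,1) | tMaxX 1.3909 tMaxY 0.4452 | tΔX 3.8637 tΔY 1.0353
    t=0.4452 [y] (3,2) — stop
  → r_1 = 0.4452
beam 2: φ=0°, α=165°
  cosα=-0.9659 sinα=0.2588 | (3,1) | tMaxX 0.6626 tMaxY 1.6614 | tΔX 1.0353 tΔY 3.8637
    t=0.6626 [x] (2,1)
    t=1.6614 [y] (2,2) — stop
  → r_2 = 1.6614
beam 3: φ=90°, α=255°
  cosα=-0.2588 sinα=-0.9659 | (3,1) | tMaxX 2.4728 tMaxY 0.5901 | tΔX 3.8637 tΔY 1.0353
    t=0.5901 [y] (3,0) — stop
  → r_3 = 0.5901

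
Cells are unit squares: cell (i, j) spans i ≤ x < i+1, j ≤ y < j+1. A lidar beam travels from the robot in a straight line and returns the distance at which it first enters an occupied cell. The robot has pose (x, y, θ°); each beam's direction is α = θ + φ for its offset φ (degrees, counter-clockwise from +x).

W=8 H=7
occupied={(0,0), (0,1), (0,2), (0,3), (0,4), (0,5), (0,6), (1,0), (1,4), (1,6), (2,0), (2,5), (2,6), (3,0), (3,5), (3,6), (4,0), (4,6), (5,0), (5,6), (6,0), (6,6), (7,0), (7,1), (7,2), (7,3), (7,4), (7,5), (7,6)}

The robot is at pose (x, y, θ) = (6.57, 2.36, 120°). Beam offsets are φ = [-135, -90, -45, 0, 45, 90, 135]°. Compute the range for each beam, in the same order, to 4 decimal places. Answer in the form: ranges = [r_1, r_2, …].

beam 1: φ=-135°, α=345°
  direction (0.9659, -0.2588); cell (6,2); t to first gridline: x 0.4452, y 1.3909 (then +1.0353 / +3.8637)
    (7,2) via x @ 0.4452  # hit
  → r_1 = 0.4452
beam 2: φ=-90°, α=30°
  direction (0.8660, 0.5000); cell (6,2); t to first gridline: x 0.4965, y 1.2800 (then +1.1547 / +2.0000)
    (7,2) via x @ 0.4965  # hit
  → r_2 = 0.4965
beam 3: φ=-45°, α=75°
  direction (0.2588, 0.9659); cell (6,2); t to first gridline: x 1.6614, y 0.6626 (then +3.8637 / +1.0353)
    (6,3) via y @ 0.6626
    (7,3) via x @ 1.6614  # hit
  → r_3 = 1.6614
beam 4: φ=0°, α=120°
  direction (-0.5000, 0.8660); cell (6,2); t to first gridline: x 1.1400, y 0.7390 (then +2.0000 / +1.1547)
    (6,3) via y @ 0.7390
    (5,3) via x @ 1.1400
    (5,4) via y @ 1.8937
    (5,5) via y @ 3.0484
    (4,5) via x @ 3.1400
    (4,6) via y @ 4.2031  # hit
  → r_4 = 4.2031
beam 5: φ=45°, α=165°
  direction (-0.9659, 0.2588); cell (6,2); t to first gridline: x 0.5901, y 2.4728 (then +1.0353 / +3.8637)
    (5,2) via x @ 0.5901
    (4,2) via x @ 1.6254
    (4,3) via y @ 2.4728
    (3,3) via x @ 2.6607
    (2,3) via x @ 3.6959
    (1,3) via x @ 4.7312
    (0,3) via x @ 5.7665  # hit
  → r_5 = 5.7665
beam 6: φ=90°, α=210°
  direction (-0.8660, -0.5000); cell (6,2); t to first gridline: x 0.6582, y 0.7200 (then +1.1547 / +2.0000)
    (5,2) via x @ 0.6582
    (5,1) via y @ 0.7200
    (4,1) via x @ 1.8129
    (4,0) via y @ 2.7200  # hit
  → r_6 = 2.7200
beam 7: φ=135°, α=255°
  direction (-0.2588, -0.9659); cell (6,2); t to first gridline: x 2.2023, y 0.3727 (then +3.8637 / +1.0353)
    (6,1) via y @ 0.3727
    (6,0) via y @ 1.4080  # hit
  → r_7 = 1.4080

ranges = [0.4452, 0.4965, 1.6614, 4.2031, 5.7665, 2.7200, 1.4080]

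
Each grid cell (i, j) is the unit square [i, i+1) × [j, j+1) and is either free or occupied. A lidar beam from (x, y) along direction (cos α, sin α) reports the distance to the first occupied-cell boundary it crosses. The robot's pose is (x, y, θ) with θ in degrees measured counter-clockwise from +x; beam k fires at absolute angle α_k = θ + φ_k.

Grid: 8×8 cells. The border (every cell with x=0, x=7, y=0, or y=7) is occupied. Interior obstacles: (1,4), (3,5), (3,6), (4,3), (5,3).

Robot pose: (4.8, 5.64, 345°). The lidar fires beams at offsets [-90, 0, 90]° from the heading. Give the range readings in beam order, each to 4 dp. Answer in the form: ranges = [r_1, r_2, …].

beam 1: φ=-90°, α=255°
  direction (-0.2588, -0.9659); cell (4,5); t to first gridline: x 3.0910, y 0.6626 (then +3.8637 / +1.0353)
    (4,4) via y @ 0.6626
    (4,3) via y @ 1.6979  # hit
  → r_1 = 1.6979
beam 2: φ=0°, α=345°
  direction (0.9659, -0.2588); cell (4,5); t to first gridline: x 0.2071, y 2.4728 (then +1.0353 / +3.8637)
    (5,5) via x @ 0.2071
    (6,5) via x @ 1.2423
    (7,5) via x @ 2.2776  # hit
  → r_2 = 2.2776
beam 3: φ=90°, α=75°
  direction (0.2588, 0.9659); cell (4,5); t to first gridline: x 0.7727, y 0.3727 (then +3.8637 / +1.0353)
    (4,6) via y @ 0.3727
    (5,6) via x @ 0.7727
    (5,7) via y @ 1.4080  # hit
  → r_3 = 1.4080

ranges = [1.6979, 2.2776, 1.4080]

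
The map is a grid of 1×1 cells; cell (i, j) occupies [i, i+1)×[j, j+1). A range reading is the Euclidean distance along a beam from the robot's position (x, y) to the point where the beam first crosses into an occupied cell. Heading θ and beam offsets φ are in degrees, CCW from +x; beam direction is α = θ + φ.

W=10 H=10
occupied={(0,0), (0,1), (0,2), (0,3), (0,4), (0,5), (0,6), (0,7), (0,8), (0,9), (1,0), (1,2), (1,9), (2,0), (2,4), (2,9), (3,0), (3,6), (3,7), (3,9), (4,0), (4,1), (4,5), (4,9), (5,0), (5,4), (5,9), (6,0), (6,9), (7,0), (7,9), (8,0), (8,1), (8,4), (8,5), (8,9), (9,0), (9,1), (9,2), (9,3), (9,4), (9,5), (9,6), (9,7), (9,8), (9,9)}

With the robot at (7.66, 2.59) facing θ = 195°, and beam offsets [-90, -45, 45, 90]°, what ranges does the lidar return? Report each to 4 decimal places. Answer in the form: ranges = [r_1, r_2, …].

ranges = [6.6361, 2.8200, 1.8360, 1.3137]

beam 1: φ=-90°, α=105°
  dir = (cos 105°, sin 105°) = (-0.2588, 0.9659); from cell (7,2)
  next x-line at t=2.5500, next y-line at t=0.4245; Δt_x=3.8637, Δt_y=1.0353
    y: enter (7,3) at t=0.4245
    y: enter (7,4) at t=1.4597
    y: enter (7,5) at t=2.4950
    x: enter (6,5) at t=2.5500
    y: enter (6,6) at t=3.5303
    y: enter (6,7) at t=4.5656
    y: enter (6,8) at t=5.6008
    x: enter (5,8) at t=6.4137
    y: enter (5,9) at t=6.6361 ← occupied
  → r_1 = 6.6361
beam 2: φ=-45°, α=150°
  dir = (cos 150°, sin 150°) = (-0.8660, 0.5000); from cell (7,2)
  next x-line at t=0.7621, next y-line at t=0.8200; Δt_x=1.1547, Δt_y=2.0000
    x: enter (6,2) at t=0.7621
    y: enter (6,3) at t=0.8200
    x: enter (5,3) at t=1.9168
    y: enter (5,4) at t=2.8200 ← occupied
  → r_2 = 2.8200
beam 3: φ=45°, α=240°
  dir = (cos 240°, sin 240°) = (-0.5000, -0.8660); from cell (7,2)
  next x-line at t=1.3200, next y-line at t=0.6813; Δt_x=2.0000, Δt_y=1.1547
    y: enter (7,1) at t=0.6813
    x: enter (6,1) at t=1.3200
    y: enter (6,0) at t=1.8360 ← occupied
  → r_3 = 1.8360
beam 4: φ=90°, α=285°
  dir = (cos 285°, sin 285°) = (0.2588, -0.9659); from cell (7,2)
  next x-line at t=1.3137, next y-line at t=0.6108; Δt_x=3.8637, Δt_y=1.0353
    y: enter (7,1) at t=0.6108
    x: enter (8,1) at t=1.3137 ← occupied
  → r_4 = 1.3137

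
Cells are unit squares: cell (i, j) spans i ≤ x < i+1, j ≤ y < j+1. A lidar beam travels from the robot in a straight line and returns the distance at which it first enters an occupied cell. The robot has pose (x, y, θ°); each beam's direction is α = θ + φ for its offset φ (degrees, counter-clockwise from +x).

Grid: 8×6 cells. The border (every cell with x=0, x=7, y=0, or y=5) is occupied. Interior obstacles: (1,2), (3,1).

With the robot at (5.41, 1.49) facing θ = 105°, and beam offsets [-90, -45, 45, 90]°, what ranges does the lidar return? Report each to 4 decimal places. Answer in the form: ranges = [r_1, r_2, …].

ranges = [1.6461, 3.1800, 5.0922, 1.4597]

beam 1: φ=-90°, α=15°
  d=(0.9659,0.2588)  start (5,1)  tX=0.6108 tY=1.9705  stride 1/|dx|=1.0353 1/|dy|=3.8637
    cross x-line → (6,1), t=0.6108
    cross x-line → (7,1), t=1.6461 (wall)
  → r_1 = 1.6461
beam 2: φ=-45°, α=60°
  d=(0.5000,0.8660)  start (5,1)  tX=1.1800 tY=0.5889  stride 1/|dx|=2.0000 1/|dy|=1.1547
    cross y-line → (5,2), t=0.5889
    cross x-line → (6,2), t=1.1800
    cross y-line → (6,3), t=1.7436
    cross y-line → (6,4), t=2.8983
    cross x-line → (7,4), t=3.1800 (wall)
  → r_2 = 3.1800
beam 3: φ=45°, α=150°
  d=(-0.8660,0.5000)  start (5,1)  tX=0.4734 tY=1.0200  stride 1/|dx|=1.1547 1/|dy|=2.0000
    cross x-line → (4,1), t=0.4734
    cross y-line → (4,2), t=1.0200
    cross x-line → (3,2), t=1.6281
    cross x-line → (2,2), t=2.7828
    cross y-line → (2,3), t=3.0200
    cross x-line → (1,3), t=3.9375
    cross y-line → (1,4), t=5.0200
    cross x-line → (0,4), t=5.0922 (wall)
  → r_3 = 5.0922
beam 4: φ=90°, α=195°
  d=(-0.9659,-0.2588)  start (5,1)  tX=0.4245 tY=1.8932  stride 1/|dx|=1.0353 1/|dy|=3.8637
    cross x-line → (4,1), t=0.4245
    cross x-line → (3,1), t=1.4597 (wall)
  → r_4 = 1.4597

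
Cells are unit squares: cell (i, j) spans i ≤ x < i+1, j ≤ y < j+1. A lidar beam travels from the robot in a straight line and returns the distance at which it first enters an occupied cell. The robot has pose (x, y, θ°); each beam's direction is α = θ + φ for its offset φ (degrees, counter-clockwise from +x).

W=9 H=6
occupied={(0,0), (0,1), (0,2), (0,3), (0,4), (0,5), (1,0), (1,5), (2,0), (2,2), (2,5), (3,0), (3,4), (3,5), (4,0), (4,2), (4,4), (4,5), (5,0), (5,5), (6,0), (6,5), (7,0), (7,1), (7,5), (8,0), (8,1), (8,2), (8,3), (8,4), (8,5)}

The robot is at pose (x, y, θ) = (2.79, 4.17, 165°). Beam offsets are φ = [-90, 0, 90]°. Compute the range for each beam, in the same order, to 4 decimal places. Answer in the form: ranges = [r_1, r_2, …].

ranges = [0.8114, 1.8531, 1.2113]

beam 1: φ=-90°, α=75°
  d=(0.2588,0.9659)  start (2,4)  tX=0.8114 tY=0.8593  stride 1/|dx|=3.8637 1/|dy|=1.0353
    cross x-line → (3,4), t=0.8114 (wall)
  → r_1 = 0.8114
beam 2: φ=0°, α=165°
  d=(-0.9659,0.2588)  start (2,4)  tX=0.8179 tY=3.2069  stride 1/|dx|=1.0353 1/|dy|=3.8637
    cross x-line → (1,4), t=0.8179
    cross x-line → (0,4), t=1.8531 (wall)
  → r_2 = 1.8531
beam 3: φ=90°, α=255°
  d=(-0.2588,-0.9659)  start (2,4)  tX=3.0523 tY=0.1760  stride 1/|dx|=3.8637 1/|dy|=1.0353
    cross y-line → (2,3), t=0.1760
    cross y-line → (2,2), t=1.2113 (wall)
  → r_3 = 1.2113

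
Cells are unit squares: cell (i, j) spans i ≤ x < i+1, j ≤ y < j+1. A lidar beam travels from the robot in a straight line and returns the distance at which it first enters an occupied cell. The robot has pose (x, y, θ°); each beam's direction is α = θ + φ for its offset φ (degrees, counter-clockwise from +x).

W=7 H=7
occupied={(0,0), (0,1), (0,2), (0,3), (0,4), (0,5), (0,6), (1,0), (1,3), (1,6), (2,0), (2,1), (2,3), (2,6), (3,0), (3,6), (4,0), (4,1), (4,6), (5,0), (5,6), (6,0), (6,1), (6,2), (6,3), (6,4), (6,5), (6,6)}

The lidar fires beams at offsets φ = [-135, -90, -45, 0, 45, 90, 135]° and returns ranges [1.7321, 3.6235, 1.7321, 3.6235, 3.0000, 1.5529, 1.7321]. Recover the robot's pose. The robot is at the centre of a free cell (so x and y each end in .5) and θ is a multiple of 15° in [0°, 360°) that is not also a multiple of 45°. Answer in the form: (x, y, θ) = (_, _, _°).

(x, y, θ) = (4.5, 4.5, 255°)

Enumerate (i+0.5, j+0.5, θ) over the 21 free cells and 16 admissible headings. For each, cast all 7 beams and compare to the given ranges.
  (4.5, 5.5, 255°): beam 1 = 0.5774 ≠ 1.7321 ✗
  (1.5, 2.5, 285°): beam 1 = 0.5774 ≠ 1.7321 ✗
  (1.5, 5.5, 195°): beam 1 = 0.5774 ≠ 1.7321 ✗
  (4.5, 2.5, 30°): beam 1 = 0.5176 ≠ 1.7321 ✗
  (2.5, 4.5, 195°): beam 2 = 1.5529 ≠ 3.6235 ✗
  …
  (4.5, 4.5, 255°): r_1=1.7321, r_2=3.6235, r_3=1.7321, r_4=3.6235, r_5=3.0000, r_6=1.5529, r_7=1.7321 — all match ✓
Only this pose fits every beam.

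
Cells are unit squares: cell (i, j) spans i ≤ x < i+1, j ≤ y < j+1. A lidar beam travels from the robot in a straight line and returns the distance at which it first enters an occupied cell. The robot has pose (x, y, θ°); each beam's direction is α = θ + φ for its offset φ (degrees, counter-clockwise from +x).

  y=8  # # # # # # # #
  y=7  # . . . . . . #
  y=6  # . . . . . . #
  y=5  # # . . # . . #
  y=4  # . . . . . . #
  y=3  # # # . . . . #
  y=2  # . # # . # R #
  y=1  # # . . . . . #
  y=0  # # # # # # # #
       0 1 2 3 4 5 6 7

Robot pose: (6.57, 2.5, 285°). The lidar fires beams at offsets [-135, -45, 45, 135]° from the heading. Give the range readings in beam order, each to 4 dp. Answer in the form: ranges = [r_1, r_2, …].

beam 1: φ=-135°, α=150°
  direction (-0.8660, 0.5000); cell (6,2); t to first gridline: x 0.6582, y 1.0000 (then +1.1547 / +2.0000)
    (5,2) via x @ 0.6582  # hit
  → r_1 = 0.6582
beam 2: φ=-45°, α=240°
  direction (-0.5000, -0.8660); cell (6,2); t to first gridline: x 1.1400, y 0.5774 (then +2.0000 / +1.1547)
    (6,1) via y @ 0.5774
    (5,1) via x @ 1.1400
    (5,0) via y @ 1.7321  # hit
  → r_2 = 1.7321
beam 3: φ=45°, α=330°
  direction (0.8660, -0.5000); cell (6,2); t to first gridline: x 0.4965, y 1.0000 (then +1.1547 / +2.0000)
    (7,2) via x @ 0.4965  # hit
  → r_3 = 0.4965
beam 4: φ=135°, α=60°
  direction (0.5000, 0.8660); cell (6,2); t to first gridline: x 0.8600, y 0.5774 (then +2.0000 / +1.1547)
    (6,3) via y @ 0.5774
    (7,3) via x @ 0.8600  # hit
  → r_4 = 0.8600

ranges = [0.6582, 1.7321, 0.4965, 0.8600]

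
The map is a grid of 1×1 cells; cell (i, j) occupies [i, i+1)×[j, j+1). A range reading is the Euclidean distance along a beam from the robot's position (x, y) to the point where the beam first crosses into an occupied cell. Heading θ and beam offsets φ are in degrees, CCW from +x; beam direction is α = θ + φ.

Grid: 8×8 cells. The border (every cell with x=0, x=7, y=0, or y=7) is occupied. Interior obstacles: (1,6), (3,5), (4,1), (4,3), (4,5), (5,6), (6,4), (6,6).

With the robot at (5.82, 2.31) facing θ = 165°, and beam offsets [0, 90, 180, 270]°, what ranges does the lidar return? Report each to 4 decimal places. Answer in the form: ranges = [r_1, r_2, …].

ranges = [4.9900, 1.3562, 1.2216, 1.7496]

beam 1: φ=0°, α=165°
  d=(-0.9659,0.2588)  start (5,2)  tX=0.8489 tY=2.6660  stride 1/|dx|=1.0353 1/|dy|=3.8637
    cross x-line → (4,2), t=0.8489
    cross x-line → (3,2), t=1.8842
    cross y-line → (3,3), t=2.6660
    cross x-line → (2,3), t=2.9195
    cross x-line → (1,3), t=3.9548
    cross x-line → (0,3), t=4.9900 (wall)
  → r_1 = 4.9900
beam 2: φ=90°, α=255°
  d=(-0.2588,-0.9659)  start (5,2)  tX=3.1682 tY=0.3209  stride 1/|dx|=3.8637 1/|dy|=1.0353
    cross y-line → (5,1), t=0.3209
    cross y-line → (5,0), t=1.3562 (wall)
  → r_2 = 1.3562
beam 3: φ=180°, α=345°
  d=(0.9659,-0.2588)  start (5,2)  tX=0.1863 tY=1.1977  stride 1/|dx|=1.0353 1/|dy|=3.8637
    cross x-line → (6,2), t=0.1863
    cross y-line → (6,1), t=1.1977
    cross x-line → (7,1), t=1.2216 (wall)
  → r_3 = 1.2216
beam 4: φ=270°, α=75°
  d=(0.2588,0.9659)  start (5,2)  tX=0.6955 tY=0.7143  stride 1/|dx|=3.8637 1/|dy|=1.0353
    cross x-line → (6,2), t=0.6955
    cross y-line → (6,3), t=0.7143
    cross y-line → (6,4), t=1.7496 (wall)
  → r_4 = 1.7496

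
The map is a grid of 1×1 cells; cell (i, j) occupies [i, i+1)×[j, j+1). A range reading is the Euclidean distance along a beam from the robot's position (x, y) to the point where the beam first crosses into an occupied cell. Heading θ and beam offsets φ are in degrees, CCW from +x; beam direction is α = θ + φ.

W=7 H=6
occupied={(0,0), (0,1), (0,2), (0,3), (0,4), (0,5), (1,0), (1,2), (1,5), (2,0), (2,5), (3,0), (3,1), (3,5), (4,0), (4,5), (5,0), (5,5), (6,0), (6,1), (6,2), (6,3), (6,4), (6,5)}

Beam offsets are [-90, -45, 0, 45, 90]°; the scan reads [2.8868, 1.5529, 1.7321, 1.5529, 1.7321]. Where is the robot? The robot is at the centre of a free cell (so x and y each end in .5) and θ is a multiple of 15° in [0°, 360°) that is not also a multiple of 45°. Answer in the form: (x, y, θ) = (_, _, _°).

(x, y, θ) = (4.5, 3.5, 30°)

The pose lattice has 18·16 = 288 candidates. Test each by forward raycasting.
  (4.5, 4.5, 300°): beam 1 = 3.0000 ≠ 2.8868 ✗
  (4.5, 2.5, 345°): beam 1 = 1.5529 ≠ 2.8868 ✗
  (5.5, 3.5, 30°): beam 1 = 1.0000 ≠ 2.8868 ✗
  (3.5, 3.5, 75°): beam 1 = 2.5882 ≠ 2.8868 ✗
  (3.5, 4.5, 240°): beam 1 = 1.0000 ≠ 2.8868 ✗
  …
  (4.5, 3.5, 30°): r_1=2.8868, r_2=1.5529, r_3=1.7321, r_4=1.5529, r_5=1.7321 — all match ✓
Unique over the lattice → pose = (4.5, 3.5, 30°).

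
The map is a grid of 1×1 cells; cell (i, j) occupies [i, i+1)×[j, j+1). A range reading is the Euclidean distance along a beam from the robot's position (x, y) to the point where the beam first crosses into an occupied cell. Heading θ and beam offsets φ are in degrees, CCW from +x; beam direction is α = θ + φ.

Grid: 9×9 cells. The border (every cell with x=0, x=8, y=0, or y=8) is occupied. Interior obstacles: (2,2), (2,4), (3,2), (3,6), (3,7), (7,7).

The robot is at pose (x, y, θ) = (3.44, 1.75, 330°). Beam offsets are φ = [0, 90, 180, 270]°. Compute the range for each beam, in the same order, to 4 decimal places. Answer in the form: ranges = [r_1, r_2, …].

beam 1: φ=0°, α=330°
  d=(0.8660,-0.5000)  start (3,1)  tX=0.6466 tY=1.5000  stride 1/|dx|=1.1547 1/|dy|=2.0000
    cross x-line → (4,1), t=0.6466
    cross y-line → (4,0), t=1.5000 (wall)
  → r_1 = 1.5000
beam 2: φ=90°, α=60°
  d=(0.5000,0.8660)  start (3,1)  tX=1.1200 tY=0.2887  stride 1/|dx|=2.0000 1/|dy|=1.1547
    cross y-line → (3,2), t=0.2887 (wall)
  → r_2 = 0.2887
beam 3: φ=180°, α=150°
  d=(-0.8660,0.5000)  start (3,1)  tX=0.5081 tY=0.5000  stride 1/|dx|=1.1547 1/|dy|=2.0000
    cross y-line → (3,2), t=0.5000 (wall)
  → r_3 = 0.5000
beam 4: φ=270°, α=240°
  d=(-0.5000,-0.8660)  start (3,1)  tX=0.8800 tY=0.8660  stride 1/|dx|=2.0000 1/|dy|=1.1547
    cross y-line → (3,0), t=0.8660 (wall)
  → r_4 = 0.8660

ranges = [1.5000, 0.2887, 0.5000, 0.8660]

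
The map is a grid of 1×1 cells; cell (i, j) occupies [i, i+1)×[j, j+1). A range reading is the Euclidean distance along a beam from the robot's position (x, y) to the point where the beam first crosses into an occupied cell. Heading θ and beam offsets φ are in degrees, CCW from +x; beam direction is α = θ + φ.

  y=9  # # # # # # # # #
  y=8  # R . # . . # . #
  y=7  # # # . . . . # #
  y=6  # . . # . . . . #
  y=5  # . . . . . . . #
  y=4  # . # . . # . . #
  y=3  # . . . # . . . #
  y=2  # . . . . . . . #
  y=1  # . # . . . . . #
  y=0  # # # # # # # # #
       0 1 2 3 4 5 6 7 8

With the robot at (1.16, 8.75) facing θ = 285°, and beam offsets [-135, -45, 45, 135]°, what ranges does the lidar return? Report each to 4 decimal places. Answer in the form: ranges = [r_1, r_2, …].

ranges = [0.1848, 0.3200, 1.5000, 0.2887]

beam 1: φ=-135°, α=150°
  dir = (cos 150°, sin 150°) = (-0.8660, 0.5000); from cell (1,8)
  next x-line at t=0.1848, next y-line at t=0.5000; Δt_x=1.1547, Δt_y=2.0000
    x: enter (0,8) at t=0.1848 ← occupied
  → r_1 = 0.1848
beam 2: φ=-45°, α=240°
  dir = (cos 240°, sin 240°) = (-0.5000, -0.8660); from cell (1,8)
  next x-line at t=0.3200, next y-line at t=0.8660; Δt_x=2.0000, Δt_y=1.1547
    x: enter (0,8) at t=0.3200 ← occupied
  → r_2 = 0.3200
beam 3: φ=45°, α=330°
  dir = (cos 330°, sin 330°) = (0.8660, -0.5000); from cell (1,8)
  next x-line at t=0.9699, next y-line at t=1.5000; Δt_x=1.1547, Δt_y=2.0000
    x: enter (2,8) at t=0.9699
    y: enter (2,7) at t=1.5000 ← occupied
  → r_3 = 1.5000
beam 4: φ=135°, α=60°
  dir = (cos 60°, sin 60°) = (0.5000, 0.8660); from cell (1,8)
  next x-line at t=1.6800, next y-line at t=0.2887; Δt_x=2.0000, Δt_y=1.1547
    y: enter (1,9) at t=0.2887 ← occupied
  → r_4 = 0.2887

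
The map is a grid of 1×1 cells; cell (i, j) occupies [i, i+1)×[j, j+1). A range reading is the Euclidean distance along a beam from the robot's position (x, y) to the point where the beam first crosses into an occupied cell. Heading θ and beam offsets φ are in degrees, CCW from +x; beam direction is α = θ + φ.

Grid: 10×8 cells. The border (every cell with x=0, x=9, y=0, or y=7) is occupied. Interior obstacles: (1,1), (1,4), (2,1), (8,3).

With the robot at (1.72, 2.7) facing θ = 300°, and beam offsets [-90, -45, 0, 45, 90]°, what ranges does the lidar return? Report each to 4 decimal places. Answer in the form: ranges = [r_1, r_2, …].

ranges = [0.8314, 0.7247, 0.8083, 6.5683, 8.4062]

beam 1: φ=-90°, α=210°
  d=(-0.8660,-0.5000)  start (1,2)  tX=0.8314 tY=1.4000  stride 1/|dx|=1.1547 1/|dy|=2.0000
    cross x-line → (0,2), t=0.8314 (wall)
  → r_1 = 0.8314
beam 2: φ=-45°, α=255°
  d=(-0.2588,-0.9659)  start (1,2)  tX=2.7819 tY=0.7247  stride 1/|dx|=3.8637 1/|dy|=1.0353
    cross y-line → (1,1), t=0.7247 (wall)
  → r_2 = 0.7247
beam 3: φ=0°, α=300°
  d=(0.5000,-0.8660)  start (1,2)  tX=0.5600 tY=0.8083  stride 1/|dx|=2.0000 1/|dy|=1.1547
    cross x-line → (2,2), t=0.5600
    cross y-line → (2,1), t=0.8083 (wall)
  → r_3 = 0.8083
beam 4: φ=45°, α=345°
  d=(0.9659,-0.2588)  start (1,2)  tX=0.2899 tY=2.7046  stride 1/|dx|=1.0353 1/|dy|=3.8637
    cross x-line → (2,2), t=0.2899
    cross x-line → (3,2), t=1.3252
    cross x-line → (4,2), t=2.3604
    cross y-line → (4,1), t=2.7046
    cross x-line → (5,1), t=3.3957
    cross x-line → (6,1), t=4.4310
    cross x-line → (7,1), t=5.4663
    cross x-line → (8,1), t=6.5015
    cross y-line → (8,0), t=6.5683 (wall)
  → r_4 = 6.5683
beam 5: φ=90°, α=30°
  d=(0.8660,0.5000)  start (1,2)  tX=0.3233 tY=0.6000  stride 1/|dx|=1.1547 1/|dy|=2.0000
    cross x-line → (2,2), t=0.3233
    cross y-line → (2,3), t=0.6000
    cross x-line → (3,3), t=1.4780
    cross y-line → (3,4), t=2.6000
    cross x-line → (4,4), t=2.6327
    cross x-line → (5,4), t=3.7874
    cross y-line → (5,5), t=4.6000
    cross x-line → (6,5), t=4.9421
    cross x-line → (7,5), t=6.0968
    cross y-line → (7,6), t=6.6000
    cross x-line → (8,6), t=7.2515
    cross x-line → (9,6), t=8.4062 (wall)
  → r_5 = 8.4062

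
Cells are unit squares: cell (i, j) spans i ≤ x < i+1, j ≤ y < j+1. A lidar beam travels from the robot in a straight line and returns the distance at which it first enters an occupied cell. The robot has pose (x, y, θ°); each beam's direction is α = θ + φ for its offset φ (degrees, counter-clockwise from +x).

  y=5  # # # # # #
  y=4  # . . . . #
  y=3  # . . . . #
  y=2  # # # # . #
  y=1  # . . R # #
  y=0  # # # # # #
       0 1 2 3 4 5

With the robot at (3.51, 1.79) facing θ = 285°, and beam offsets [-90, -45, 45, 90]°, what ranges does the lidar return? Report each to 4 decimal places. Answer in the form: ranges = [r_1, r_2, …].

beam 1: φ=-90°, α=195°
  d=(-0.9659,-0.2588)  start (3,1)  tX=0.5280 tY=3.0523  stride 1/|dx|=1.0353 1/|dy|=3.8637
    cross x-line → (2,1), t=0.5280
    cross x-line → (1,1), t=1.5633
    cross x-line → (0,1), t=2.5985 (wall)
  → r_1 = 2.5985
beam 2: φ=-45°, α=240°
  d=(-0.5000,-0.8660)  start (3,1)  tX=1.0200 tY=0.9122  stride 1/|dx|=2.0000 1/|dy|=1.1547
    cross y-line → (3,0), t=0.9122 (wall)
  → r_2 = 0.9122
beam 3: φ=45°, α=330°
  d=(0.8660,-0.5000)  start (3,1)  tX=0.5658 tY=1.5800  stride 1/|dx|=1.1547 1/|dy|=2.0000
    cross x-line → (4,1), t=0.5658 (wall)
  → r_3 = 0.5658
beam 4: φ=90°, α=15°
  d=(0.9659,0.2588)  start (3,1)  tX=0.5073 tY=0.8114  stride 1/|dx|=1.0353 1/|dy|=3.8637
    cross x-line → (4,1), t=0.5073 (wall)
  → r_4 = 0.5073

ranges = [2.5985, 0.9122, 0.5658, 0.5073]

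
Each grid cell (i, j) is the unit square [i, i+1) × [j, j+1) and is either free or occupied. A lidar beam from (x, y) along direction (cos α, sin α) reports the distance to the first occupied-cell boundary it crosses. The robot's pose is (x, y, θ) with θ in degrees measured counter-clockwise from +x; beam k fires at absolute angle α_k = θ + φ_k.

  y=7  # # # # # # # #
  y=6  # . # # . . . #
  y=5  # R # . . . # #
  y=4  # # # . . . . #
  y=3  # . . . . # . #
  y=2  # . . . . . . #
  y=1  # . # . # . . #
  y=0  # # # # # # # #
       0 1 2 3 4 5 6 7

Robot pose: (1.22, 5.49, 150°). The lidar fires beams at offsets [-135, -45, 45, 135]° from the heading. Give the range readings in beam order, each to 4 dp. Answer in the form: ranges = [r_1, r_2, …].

ranges = [0.8075, 0.8500, 0.2278, 0.5073]

beam 1: φ=-135°, α=15°
  cosα=0.9659 sinα=0.2588 | (1,5) | tMaxX 0.8075 tMaxY 1.9705 | tΔX 1.0353 tΔY 3.8637
    t=0.8075 [x] (2,5) — stop
  → r_1 = 0.8075
beam 2: φ=-45°, α=105°
  cosα=-0.2588 sinα=0.9659 | (1,5) | tMaxX 0.8500 tMaxY 0.5280 | tΔX 3.8637 tΔY 1.0353
    t=0.5280 [y] (1,6)
    t=0.8500 [x] (0,6) — stop
  → r_2 = 0.8500
beam 3: φ=45°, α=195°
  cosα=-0.9659 sinα=-0.2588 | (1,5) | tMaxX 0.2278 tMaxY 1.8932 | tΔX 1.0353 tΔY 3.8637
    t=0.2278 [x] (0,5) — stop
  → r_3 = 0.2278
beam 4: φ=135°, α=285°
  cosα=0.2588 sinα=-0.9659 | (1,5) | tMaxX 3.0137 tMaxY 0.5073 | tΔX 3.8637 tΔY 1.0353
    t=0.5073 [y] (1,4) — stop
  → r_4 = 0.5073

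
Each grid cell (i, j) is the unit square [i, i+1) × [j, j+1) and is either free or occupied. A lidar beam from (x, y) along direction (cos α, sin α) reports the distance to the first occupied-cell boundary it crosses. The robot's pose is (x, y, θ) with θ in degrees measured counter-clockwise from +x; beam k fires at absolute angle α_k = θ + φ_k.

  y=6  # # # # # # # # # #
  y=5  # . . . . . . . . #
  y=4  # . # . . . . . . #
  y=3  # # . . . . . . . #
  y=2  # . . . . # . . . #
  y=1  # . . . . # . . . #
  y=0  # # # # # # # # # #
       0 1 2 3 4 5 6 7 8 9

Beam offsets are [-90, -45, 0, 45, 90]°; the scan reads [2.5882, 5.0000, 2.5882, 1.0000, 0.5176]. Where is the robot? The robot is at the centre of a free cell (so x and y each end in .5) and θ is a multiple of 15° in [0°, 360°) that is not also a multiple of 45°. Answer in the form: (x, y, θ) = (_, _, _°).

(x, y, θ) = (6.5, 5.5, 345°)

Enumerate (i+0.5, j+0.5, θ) over the 36 free cells and 16 admissible headings. For each, cast all 5 beams and compare to the given ranges.
  (4.5, 1.5, 165°): beam 1 = 4.6587 ≠ 2.5882 ✗
  (8.5, 3.5, 255°): beam 1 = 5.6940 ≠ 2.5882 ✗
  (4.5, 3.5, 30°): beam 1 = 1.0000 ≠ 2.5882 ✗
  (3.5, 1.5, 255°): beam 2 = 1.0000 ≠ 5.0000 ✗
  (8.5, 4.5, 120°): beam 1 = 0.5774 ≠ 2.5882 ✗
  …
  (6.5, 5.5, 345°): r_1=2.5882, r_2=5.0000, r_3=2.5882, r_4=1.0000, r_5=0.5176 — all match ✓
Unique over the lattice → pose = (6.5, 5.5, 345°).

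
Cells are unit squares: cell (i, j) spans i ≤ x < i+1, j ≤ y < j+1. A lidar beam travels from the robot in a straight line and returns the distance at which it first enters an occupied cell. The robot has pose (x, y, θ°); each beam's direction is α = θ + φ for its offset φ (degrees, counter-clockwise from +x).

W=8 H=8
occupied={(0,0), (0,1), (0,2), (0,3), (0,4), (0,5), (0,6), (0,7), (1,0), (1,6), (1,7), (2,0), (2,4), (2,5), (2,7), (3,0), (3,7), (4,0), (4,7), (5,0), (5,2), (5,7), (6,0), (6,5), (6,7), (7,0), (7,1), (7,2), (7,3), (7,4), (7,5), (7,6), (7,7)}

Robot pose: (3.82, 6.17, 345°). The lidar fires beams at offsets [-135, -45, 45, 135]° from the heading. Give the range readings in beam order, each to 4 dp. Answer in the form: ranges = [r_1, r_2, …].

ranges = [0.9469, 3.6604, 1.6600, 0.9584]

beam 1: φ=-135°, α=210°
  d=(-0.8660,-0.5000)  start (3,6)  tX=0.9469 tY=0.3400  stride 1/|dx|=1.1547 1/|dy|=2.0000
    cross y-line → (3,5), t=0.3400
    cross x-line → (2,5), t=0.9469 (wall)
  → r_1 = 0.9469
beam 2: φ=-45°, α=300°
  d=(0.5000,-0.8660)  start (3,6)  tX=0.3600 tY=0.1963  stride 1/|dx|=2.0000 1/|dy|=1.1547
    cross y-line → (3,5), t=0.1963
    cross x-line → (4,5), t=0.3600
    cross y-line → (4,4), t=1.3510
    cross x-line → (5,4), t=2.3600
    cross y-line → (5,3), t=2.5057
    cross y-line → (5,2), t=3.6604 (wall)
  → r_2 = 3.6604
beam 3: φ=45°, α=30°
  d=(0.8660,0.5000)  start (3,6)  tX=0.2078 tY=1.6600  stride 1/|dx|=1.1547 1/|dy|=2.0000
    cross x-line → (4,6), t=0.2078
    cross x-line → (5,6), t=1.3625
    cross y-line → (5,7), t=1.6600 (wall)
  → r_3 = 1.6600
beam 4: φ=135°, α=120°
  d=(-0.5000,0.8660)  start (3,6)  tX=1.6400 tY=0.9584  stride 1/|dx|=2.0000 1/|dy|=1.1547
    cross y-line → (3,7), t=0.9584 (wall)
  → r_4 = 0.9584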